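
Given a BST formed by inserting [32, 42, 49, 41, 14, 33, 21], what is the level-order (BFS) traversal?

Tree insertion order: [32, 42, 49, 41, 14, 33, 21]
Tree (level-order array): [32, 14, 42, None, 21, 41, 49, None, None, 33]
BFS from the root, enqueuing left then right child of each popped node:
  queue [32] -> pop 32, enqueue [14, 42], visited so far: [32]
  queue [14, 42] -> pop 14, enqueue [21], visited so far: [32, 14]
  queue [42, 21] -> pop 42, enqueue [41, 49], visited so far: [32, 14, 42]
  queue [21, 41, 49] -> pop 21, enqueue [none], visited so far: [32, 14, 42, 21]
  queue [41, 49] -> pop 41, enqueue [33], visited so far: [32, 14, 42, 21, 41]
  queue [49, 33] -> pop 49, enqueue [none], visited so far: [32, 14, 42, 21, 41, 49]
  queue [33] -> pop 33, enqueue [none], visited so far: [32, 14, 42, 21, 41, 49, 33]
Result: [32, 14, 42, 21, 41, 49, 33]


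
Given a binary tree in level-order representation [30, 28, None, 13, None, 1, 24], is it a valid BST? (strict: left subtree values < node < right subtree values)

Level-order array: [30, 28, None, 13, None, 1, 24]
Validate using subtree bounds (lo, hi): at each node, require lo < value < hi,
then recurse left with hi=value and right with lo=value.
Preorder trace (stopping at first violation):
  at node 30 with bounds (-inf, +inf): OK
  at node 28 with bounds (-inf, 30): OK
  at node 13 with bounds (-inf, 28): OK
  at node 1 with bounds (-inf, 13): OK
  at node 24 with bounds (13, 28): OK
No violation found at any node.
Result: Valid BST


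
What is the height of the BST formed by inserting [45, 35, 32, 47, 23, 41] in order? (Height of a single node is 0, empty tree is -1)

Insertion order: [45, 35, 32, 47, 23, 41]
Tree (level-order array): [45, 35, 47, 32, 41, None, None, 23]
Compute height bottom-up (empty subtree = -1):
  height(23) = 1 + max(-1, -1) = 0
  height(32) = 1 + max(0, -1) = 1
  height(41) = 1 + max(-1, -1) = 0
  height(35) = 1 + max(1, 0) = 2
  height(47) = 1 + max(-1, -1) = 0
  height(45) = 1 + max(2, 0) = 3
Height = 3


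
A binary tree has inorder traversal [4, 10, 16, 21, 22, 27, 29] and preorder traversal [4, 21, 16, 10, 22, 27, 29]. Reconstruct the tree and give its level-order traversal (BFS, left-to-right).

Inorder:  [4, 10, 16, 21, 22, 27, 29]
Preorder: [4, 21, 16, 10, 22, 27, 29]
Algorithm: preorder visits root first, so consume preorder in order;
for each root, split the current inorder slice at that value into
left-subtree inorder and right-subtree inorder, then recurse.
Recursive splits:
  root=4; inorder splits into left=[], right=[10, 16, 21, 22, 27, 29]
  root=21; inorder splits into left=[10, 16], right=[22, 27, 29]
  root=16; inorder splits into left=[10], right=[]
  root=10; inorder splits into left=[], right=[]
  root=22; inorder splits into left=[], right=[27, 29]
  root=27; inorder splits into left=[], right=[29]
  root=29; inorder splits into left=[], right=[]
Reconstructed level-order: [4, 21, 16, 22, 10, 27, 29]


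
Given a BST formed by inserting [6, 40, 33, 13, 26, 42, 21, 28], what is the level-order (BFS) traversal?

Tree insertion order: [6, 40, 33, 13, 26, 42, 21, 28]
Tree (level-order array): [6, None, 40, 33, 42, 13, None, None, None, None, 26, 21, 28]
BFS from the root, enqueuing left then right child of each popped node:
  queue [6] -> pop 6, enqueue [40], visited so far: [6]
  queue [40] -> pop 40, enqueue [33, 42], visited so far: [6, 40]
  queue [33, 42] -> pop 33, enqueue [13], visited so far: [6, 40, 33]
  queue [42, 13] -> pop 42, enqueue [none], visited so far: [6, 40, 33, 42]
  queue [13] -> pop 13, enqueue [26], visited so far: [6, 40, 33, 42, 13]
  queue [26] -> pop 26, enqueue [21, 28], visited so far: [6, 40, 33, 42, 13, 26]
  queue [21, 28] -> pop 21, enqueue [none], visited so far: [6, 40, 33, 42, 13, 26, 21]
  queue [28] -> pop 28, enqueue [none], visited so far: [6, 40, 33, 42, 13, 26, 21, 28]
Result: [6, 40, 33, 42, 13, 26, 21, 28]


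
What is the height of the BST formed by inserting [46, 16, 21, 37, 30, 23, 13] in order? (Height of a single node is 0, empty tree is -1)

Insertion order: [46, 16, 21, 37, 30, 23, 13]
Tree (level-order array): [46, 16, None, 13, 21, None, None, None, 37, 30, None, 23]
Compute height bottom-up (empty subtree = -1):
  height(13) = 1 + max(-1, -1) = 0
  height(23) = 1 + max(-1, -1) = 0
  height(30) = 1 + max(0, -1) = 1
  height(37) = 1 + max(1, -1) = 2
  height(21) = 1 + max(-1, 2) = 3
  height(16) = 1 + max(0, 3) = 4
  height(46) = 1 + max(4, -1) = 5
Height = 5


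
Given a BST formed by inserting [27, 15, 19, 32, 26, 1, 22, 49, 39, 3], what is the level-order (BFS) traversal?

Tree insertion order: [27, 15, 19, 32, 26, 1, 22, 49, 39, 3]
Tree (level-order array): [27, 15, 32, 1, 19, None, 49, None, 3, None, 26, 39, None, None, None, 22]
BFS from the root, enqueuing left then right child of each popped node:
  queue [27] -> pop 27, enqueue [15, 32], visited so far: [27]
  queue [15, 32] -> pop 15, enqueue [1, 19], visited so far: [27, 15]
  queue [32, 1, 19] -> pop 32, enqueue [49], visited so far: [27, 15, 32]
  queue [1, 19, 49] -> pop 1, enqueue [3], visited so far: [27, 15, 32, 1]
  queue [19, 49, 3] -> pop 19, enqueue [26], visited so far: [27, 15, 32, 1, 19]
  queue [49, 3, 26] -> pop 49, enqueue [39], visited so far: [27, 15, 32, 1, 19, 49]
  queue [3, 26, 39] -> pop 3, enqueue [none], visited so far: [27, 15, 32, 1, 19, 49, 3]
  queue [26, 39] -> pop 26, enqueue [22], visited so far: [27, 15, 32, 1, 19, 49, 3, 26]
  queue [39, 22] -> pop 39, enqueue [none], visited so far: [27, 15, 32, 1, 19, 49, 3, 26, 39]
  queue [22] -> pop 22, enqueue [none], visited so far: [27, 15, 32, 1, 19, 49, 3, 26, 39, 22]
Result: [27, 15, 32, 1, 19, 49, 3, 26, 39, 22]


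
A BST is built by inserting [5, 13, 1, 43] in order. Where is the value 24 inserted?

Starting tree (level order): [5, 1, 13, None, None, None, 43]
Insertion path: 5 -> 13 -> 43
Result: insert 24 as left child of 43
Final tree (level order): [5, 1, 13, None, None, None, 43, 24]


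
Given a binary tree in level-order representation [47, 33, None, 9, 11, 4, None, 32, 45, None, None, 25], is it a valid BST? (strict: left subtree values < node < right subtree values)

Level-order array: [47, 33, None, 9, 11, 4, None, 32, 45, None, None, 25]
Validate using subtree bounds (lo, hi): at each node, require lo < value < hi,
then recurse left with hi=value and right with lo=value.
Preorder trace (stopping at first violation):
  at node 47 with bounds (-inf, +inf): OK
  at node 33 with bounds (-inf, 47): OK
  at node 9 with bounds (-inf, 33): OK
  at node 4 with bounds (-inf, 9): OK
  at node 11 with bounds (33, 47): VIOLATION
Node 11 violates its bound: not (33 < 11 < 47).
Result: Not a valid BST


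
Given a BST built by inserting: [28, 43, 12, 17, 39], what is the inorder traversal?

Tree insertion order: [28, 43, 12, 17, 39]
Tree (level-order array): [28, 12, 43, None, 17, 39]
Inorder traversal: [12, 17, 28, 39, 43]


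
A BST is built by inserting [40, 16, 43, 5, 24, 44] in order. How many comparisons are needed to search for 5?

Search path for 5: 40 -> 16 -> 5
Found: True
Comparisons: 3


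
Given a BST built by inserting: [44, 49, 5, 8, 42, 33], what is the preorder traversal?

Tree insertion order: [44, 49, 5, 8, 42, 33]
Tree (level-order array): [44, 5, 49, None, 8, None, None, None, 42, 33]
Preorder traversal: [44, 5, 8, 42, 33, 49]


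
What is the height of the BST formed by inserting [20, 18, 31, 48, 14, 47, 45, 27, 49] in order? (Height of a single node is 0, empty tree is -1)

Insertion order: [20, 18, 31, 48, 14, 47, 45, 27, 49]
Tree (level-order array): [20, 18, 31, 14, None, 27, 48, None, None, None, None, 47, 49, 45]
Compute height bottom-up (empty subtree = -1):
  height(14) = 1 + max(-1, -1) = 0
  height(18) = 1 + max(0, -1) = 1
  height(27) = 1 + max(-1, -1) = 0
  height(45) = 1 + max(-1, -1) = 0
  height(47) = 1 + max(0, -1) = 1
  height(49) = 1 + max(-1, -1) = 0
  height(48) = 1 + max(1, 0) = 2
  height(31) = 1 + max(0, 2) = 3
  height(20) = 1 + max(1, 3) = 4
Height = 4


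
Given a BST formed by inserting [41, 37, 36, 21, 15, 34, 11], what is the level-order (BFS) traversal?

Tree insertion order: [41, 37, 36, 21, 15, 34, 11]
Tree (level-order array): [41, 37, None, 36, None, 21, None, 15, 34, 11]
BFS from the root, enqueuing left then right child of each popped node:
  queue [41] -> pop 41, enqueue [37], visited so far: [41]
  queue [37] -> pop 37, enqueue [36], visited so far: [41, 37]
  queue [36] -> pop 36, enqueue [21], visited so far: [41, 37, 36]
  queue [21] -> pop 21, enqueue [15, 34], visited so far: [41, 37, 36, 21]
  queue [15, 34] -> pop 15, enqueue [11], visited so far: [41, 37, 36, 21, 15]
  queue [34, 11] -> pop 34, enqueue [none], visited so far: [41, 37, 36, 21, 15, 34]
  queue [11] -> pop 11, enqueue [none], visited so far: [41, 37, 36, 21, 15, 34, 11]
Result: [41, 37, 36, 21, 15, 34, 11]


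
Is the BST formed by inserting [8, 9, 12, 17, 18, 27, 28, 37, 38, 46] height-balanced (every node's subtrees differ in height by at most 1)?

Tree (level-order array): [8, None, 9, None, 12, None, 17, None, 18, None, 27, None, 28, None, 37, None, 38, None, 46]
Definition: a tree is height-balanced if, at every node, |h(left) - h(right)| <= 1 (empty subtree has height -1).
Bottom-up per-node check:
  node 46: h_left=-1, h_right=-1, diff=0 [OK], height=0
  node 38: h_left=-1, h_right=0, diff=1 [OK], height=1
  node 37: h_left=-1, h_right=1, diff=2 [FAIL (|-1-1|=2 > 1)], height=2
  node 28: h_left=-1, h_right=2, diff=3 [FAIL (|-1-2|=3 > 1)], height=3
  node 27: h_left=-1, h_right=3, diff=4 [FAIL (|-1-3|=4 > 1)], height=4
  node 18: h_left=-1, h_right=4, diff=5 [FAIL (|-1-4|=5 > 1)], height=5
  node 17: h_left=-1, h_right=5, diff=6 [FAIL (|-1-5|=6 > 1)], height=6
  node 12: h_left=-1, h_right=6, diff=7 [FAIL (|-1-6|=7 > 1)], height=7
  node 9: h_left=-1, h_right=7, diff=8 [FAIL (|-1-7|=8 > 1)], height=8
  node 8: h_left=-1, h_right=8, diff=9 [FAIL (|-1-8|=9 > 1)], height=9
Node 37 violates the condition: |-1 - 1| = 2 > 1.
Result: Not balanced


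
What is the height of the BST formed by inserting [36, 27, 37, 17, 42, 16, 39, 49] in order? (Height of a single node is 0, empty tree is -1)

Insertion order: [36, 27, 37, 17, 42, 16, 39, 49]
Tree (level-order array): [36, 27, 37, 17, None, None, 42, 16, None, 39, 49]
Compute height bottom-up (empty subtree = -1):
  height(16) = 1 + max(-1, -1) = 0
  height(17) = 1 + max(0, -1) = 1
  height(27) = 1 + max(1, -1) = 2
  height(39) = 1 + max(-1, -1) = 0
  height(49) = 1 + max(-1, -1) = 0
  height(42) = 1 + max(0, 0) = 1
  height(37) = 1 + max(-1, 1) = 2
  height(36) = 1 + max(2, 2) = 3
Height = 3


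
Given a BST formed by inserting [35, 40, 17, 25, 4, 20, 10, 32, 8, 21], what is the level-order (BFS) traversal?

Tree insertion order: [35, 40, 17, 25, 4, 20, 10, 32, 8, 21]
Tree (level-order array): [35, 17, 40, 4, 25, None, None, None, 10, 20, 32, 8, None, None, 21]
BFS from the root, enqueuing left then right child of each popped node:
  queue [35] -> pop 35, enqueue [17, 40], visited so far: [35]
  queue [17, 40] -> pop 17, enqueue [4, 25], visited so far: [35, 17]
  queue [40, 4, 25] -> pop 40, enqueue [none], visited so far: [35, 17, 40]
  queue [4, 25] -> pop 4, enqueue [10], visited so far: [35, 17, 40, 4]
  queue [25, 10] -> pop 25, enqueue [20, 32], visited so far: [35, 17, 40, 4, 25]
  queue [10, 20, 32] -> pop 10, enqueue [8], visited so far: [35, 17, 40, 4, 25, 10]
  queue [20, 32, 8] -> pop 20, enqueue [21], visited so far: [35, 17, 40, 4, 25, 10, 20]
  queue [32, 8, 21] -> pop 32, enqueue [none], visited so far: [35, 17, 40, 4, 25, 10, 20, 32]
  queue [8, 21] -> pop 8, enqueue [none], visited so far: [35, 17, 40, 4, 25, 10, 20, 32, 8]
  queue [21] -> pop 21, enqueue [none], visited so far: [35, 17, 40, 4, 25, 10, 20, 32, 8, 21]
Result: [35, 17, 40, 4, 25, 10, 20, 32, 8, 21]


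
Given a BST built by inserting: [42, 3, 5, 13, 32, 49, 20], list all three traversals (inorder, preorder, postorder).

Tree insertion order: [42, 3, 5, 13, 32, 49, 20]
Tree (level-order array): [42, 3, 49, None, 5, None, None, None, 13, None, 32, 20]
Inorder (L, root, R): [3, 5, 13, 20, 32, 42, 49]
Preorder (root, L, R): [42, 3, 5, 13, 32, 20, 49]
Postorder (L, R, root): [20, 32, 13, 5, 3, 49, 42]


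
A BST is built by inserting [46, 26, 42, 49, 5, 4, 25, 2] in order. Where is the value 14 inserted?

Starting tree (level order): [46, 26, 49, 5, 42, None, None, 4, 25, None, None, 2]
Insertion path: 46 -> 26 -> 5 -> 25
Result: insert 14 as left child of 25
Final tree (level order): [46, 26, 49, 5, 42, None, None, 4, 25, None, None, 2, None, 14]


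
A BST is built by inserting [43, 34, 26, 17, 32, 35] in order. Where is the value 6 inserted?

Starting tree (level order): [43, 34, None, 26, 35, 17, 32]
Insertion path: 43 -> 34 -> 26 -> 17
Result: insert 6 as left child of 17
Final tree (level order): [43, 34, None, 26, 35, 17, 32, None, None, 6]


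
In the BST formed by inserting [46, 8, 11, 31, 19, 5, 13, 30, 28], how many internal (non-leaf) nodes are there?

Tree built from: [46, 8, 11, 31, 19, 5, 13, 30, 28]
Tree (level-order array): [46, 8, None, 5, 11, None, None, None, 31, 19, None, 13, 30, None, None, 28]
Rule: An internal node has at least one child.
Per-node child counts:
  node 46: 1 child(ren)
  node 8: 2 child(ren)
  node 5: 0 child(ren)
  node 11: 1 child(ren)
  node 31: 1 child(ren)
  node 19: 2 child(ren)
  node 13: 0 child(ren)
  node 30: 1 child(ren)
  node 28: 0 child(ren)
Matching nodes: [46, 8, 11, 31, 19, 30]
Count of internal (non-leaf) nodes: 6


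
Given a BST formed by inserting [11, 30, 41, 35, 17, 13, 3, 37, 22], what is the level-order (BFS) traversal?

Tree insertion order: [11, 30, 41, 35, 17, 13, 3, 37, 22]
Tree (level-order array): [11, 3, 30, None, None, 17, 41, 13, 22, 35, None, None, None, None, None, None, 37]
BFS from the root, enqueuing left then right child of each popped node:
  queue [11] -> pop 11, enqueue [3, 30], visited so far: [11]
  queue [3, 30] -> pop 3, enqueue [none], visited so far: [11, 3]
  queue [30] -> pop 30, enqueue [17, 41], visited so far: [11, 3, 30]
  queue [17, 41] -> pop 17, enqueue [13, 22], visited so far: [11, 3, 30, 17]
  queue [41, 13, 22] -> pop 41, enqueue [35], visited so far: [11, 3, 30, 17, 41]
  queue [13, 22, 35] -> pop 13, enqueue [none], visited so far: [11, 3, 30, 17, 41, 13]
  queue [22, 35] -> pop 22, enqueue [none], visited so far: [11, 3, 30, 17, 41, 13, 22]
  queue [35] -> pop 35, enqueue [37], visited so far: [11, 3, 30, 17, 41, 13, 22, 35]
  queue [37] -> pop 37, enqueue [none], visited so far: [11, 3, 30, 17, 41, 13, 22, 35, 37]
Result: [11, 3, 30, 17, 41, 13, 22, 35, 37]


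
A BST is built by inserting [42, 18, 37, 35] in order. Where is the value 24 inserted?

Starting tree (level order): [42, 18, None, None, 37, 35]
Insertion path: 42 -> 18 -> 37 -> 35
Result: insert 24 as left child of 35
Final tree (level order): [42, 18, None, None, 37, 35, None, 24]


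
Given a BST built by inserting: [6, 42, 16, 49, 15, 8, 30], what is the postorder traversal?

Tree insertion order: [6, 42, 16, 49, 15, 8, 30]
Tree (level-order array): [6, None, 42, 16, 49, 15, 30, None, None, 8]
Postorder traversal: [8, 15, 30, 16, 49, 42, 6]


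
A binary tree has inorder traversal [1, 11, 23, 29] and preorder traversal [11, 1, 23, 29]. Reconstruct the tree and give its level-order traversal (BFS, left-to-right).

Inorder:  [1, 11, 23, 29]
Preorder: [11, 1, 23, 29]
Algorithm: preorder visits root first, so consume preorder in order;
for each root, split the current inorder slice at that value into
left-subtree inorder and right-subtree inorder, then recurse.
Recursive splits:
  root=11; inorder splits into left=[1], right=[23, 29]
  root=1; inorder splits into left=[], right=[]
  root=23; inorder splits into left=[], right=[29]
  root=29; inorder splits into left=[], right=[]
Reconstructed level-order: [11, 1, 23, 29]


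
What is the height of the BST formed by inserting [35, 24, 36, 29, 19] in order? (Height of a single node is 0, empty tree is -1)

Insertion order: [35, 24, 36, 29, 19]
Tree (level-order array): [35, 24, 36, 19, 29]
Compute height bottom-up (empty subtree = -1):
  height(19) = 1 + max(-1, -1) = 0
  height(29) = 1 + max(-1, -1) = 0
  height(24) = 1 + max(0, 0) = 1
  height(36) = 1 + max(-1, -1) = 0
  height(35) = 1 + max(1, 0) = 2
Height = 2


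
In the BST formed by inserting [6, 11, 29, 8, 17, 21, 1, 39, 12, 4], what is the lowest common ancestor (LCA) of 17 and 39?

Tree insertion order: [6, 11, 29, 8, 17, 21, 1, 39, 12, 4]
Tree (level-order array): [6, 1, 11, None, 4, 8, 29, None, None, None, None, 17, 39, 12, 21]
In a BST, the LCA of p=17, q=39 is the first node v on the
root-to-leaf path with p <= v <= q (go left if both < v, right if both > v).
Walk from root:
  at 6: both 17 and 39 > 6, go right
  at 11: both 17 and 39 > 11, go right
  at 29: 17 <= 29 <= 39, this is the LCA
LCA = 29


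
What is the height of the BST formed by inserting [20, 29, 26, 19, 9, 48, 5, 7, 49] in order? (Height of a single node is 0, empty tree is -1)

Insertion order: [20, 29, 26, 19, 9, 48, 5, 7, 49]
Tree (level-order array): [20, 19, 29, 9, None, 26, 48, 5, None, None, None, None, 49, None, 7]
Compute height bottom-up (empty subtree = -1):
  height(7) = 1 + max(-1, -1) = 0
  height(5) = 1 + max(-1, 0) = 1
  height(9) = 1 + max(1, -1) = 2
  height(19) = 1 + max(2, -1) = 3
  height(26) = 1 + max(-1, -1) = 0
  height(49) = 1 + max(-1, -1) = 0
  height(48) = 1 + max(-1, 0) = 1
  height(29) = 1 + max(0, 1) = 2
  height(20) = 1 + max(3, 2) = 4
Height = 4


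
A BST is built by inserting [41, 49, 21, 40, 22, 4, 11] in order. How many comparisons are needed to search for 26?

Search path for 26: 41 -> 21 -> 40 -> 22
Found: False
Comparisons: 4


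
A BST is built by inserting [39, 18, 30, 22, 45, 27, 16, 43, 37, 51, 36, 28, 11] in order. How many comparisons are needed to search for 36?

Search path for 36: 39 -> 18 -> 30 -> 37 -> 36
Found: True
Comparisons: 5


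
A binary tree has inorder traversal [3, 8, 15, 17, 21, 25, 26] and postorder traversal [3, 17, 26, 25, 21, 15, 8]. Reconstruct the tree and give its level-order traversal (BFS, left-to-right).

Inorder:   [3, 8, 15, 17, 21, 25, 26]
Postorder: [3, 17, 26, 25, 21, 15, 8]
Algorithm: postorder visits root last, so walk postorder right-to-left;
each value is the root of the current inorder slice — split it at that
value, recurse on the right subtree first, then the left.
Recursive splits:
  root=8; inorder splits into left=[3], right=[15, 17, 21, 25, 26]
  root=15; inorder splits into left=[], right=[17, 21, 25, 26]
  root=21; inorder splits into left=[17], right=[25, 26]
  root=25; inorder splits into left=[], right=[26]
  root=26; inorder splits into left=[], right=[]
  root=17; inorder splits into left=[], right=[]
  root=3; inorder splits into left=[], right=[]
Reconstructed level-order: [8, 3, 15, 21, 17, 25, 26]


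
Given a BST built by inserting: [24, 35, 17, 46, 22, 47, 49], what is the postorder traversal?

Tree insertion order: [24, 35, 17, 46, 22, 47, 49]
Tree (level-order array): [24, 17, 35, None, 22, None, 46, None, None, None, 47, None, 49]
Postorder traversal: [22, 17, 49, 47, 46, 35, 24]


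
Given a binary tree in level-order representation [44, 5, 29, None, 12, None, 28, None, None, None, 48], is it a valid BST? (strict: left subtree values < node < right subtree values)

Level-order array: [44, 5, 29, None, 12, None, 28, None, None, None, 48]
Validate using subtree bounds (lo, hi): at each node, require lo < value < hi,
then recurse left with hi=value and right with lo=value.
Preorder trace (stopping at first violation):
  at node 44 with bounds (-inf, +inf): OK
  at node 5 with bounds (-inf, 44): OK
  at node 12 with bounds (5, 44): OK
  at node 29 with bounds (44, +inf): VIOLATION
Node 29 violates its bound: not (44 < 29 < +inf).
Result: Not a valid BST


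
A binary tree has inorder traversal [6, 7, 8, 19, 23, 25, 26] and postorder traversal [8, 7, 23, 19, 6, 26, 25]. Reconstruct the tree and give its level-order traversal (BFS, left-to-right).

Inorder:   [6, 7, 8, 19, 23, 25, 26]
Postorder: [8, 7, 23, 19, 6, 26, 25]
Algorithm: postorder visits root last, so walk postorder right-to-left;
each value is the root of the current inorder slice — split it at that
value, recurse on the right subtree first, then the left.
Recursive splits:
  root=25; inorder splits into left=[6, 7, 8, 19, 23], right=[26]
  root=26; inorder splits into left=[], right=[]
  root=6; inorder splits into left=[], right=[7, 8, 19, 23]
  root=19; inorder splits into left=[7, 8], right=[23]
  root=23; inorder splits into left=[], right=[]
  root=7; inorder splits into left=[], right=[8]
  root=8; inorder splits into left=[], right=[]
Reconstructed level-order: [25, 6, 26, 19, 7, 23, 8]


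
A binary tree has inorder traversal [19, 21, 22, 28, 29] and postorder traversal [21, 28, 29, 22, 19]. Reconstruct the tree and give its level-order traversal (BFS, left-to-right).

Inorder:   [19, 21, 22, 28, 29]
Postorder: [21, 28, 29, 22, 19]
Algorithm: postorder visits root last, so walk postorder right-to-left;
each value is the root of the current inorder slice — split it at that
value, recurse on the right subtree first, then the left.
Recursive splits:
  root=19; inorder splits into left=[], right=[21, 22, 28, 29]
  root=22; inorder splits into left=[21], right=[28, 29]
  root=29; inorder splits into left=[28], right=[]
  root=28; inorder splits into left=[], right=[]
  root=21; inorder splits into left=[], right=[]
Reconstructed level-order: [19, 22, 21, 29, 28]


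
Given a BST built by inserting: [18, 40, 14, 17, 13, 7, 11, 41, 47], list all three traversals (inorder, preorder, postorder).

Tree insertion order: [18, 40, 14, 17, 13, 7, 11, 41, 47]
Tree (level-order array): [18, 14, 40, 13, 17, None, 41, 7, None, None, None, None, 47, None, 11]
Inorder (L, root, R): [7, 11, 13, 14, 17, 18, 40, 41, 47]
Preorder (root, L, R): [18, 14, 13, 7, 11, 17, 40, 41, 47]
Postorder (L, R, root): [11, 7, 13, 17, 14, 47, 41, 40, 18]


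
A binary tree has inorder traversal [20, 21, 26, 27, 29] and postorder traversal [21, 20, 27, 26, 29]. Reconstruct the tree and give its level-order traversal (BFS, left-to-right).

Inorder:   [20, 21, 26, 27, 29]
Postorder: [21, 20, 27, 26, 29]
Algorithm: postorder visits root last, so walk postorder right-to-left;
each value is the root of the current inorder slice — split it at that
value, recurse on the right subtree first, then the left.
Recursive splits:
  root=29; inorder splits into left=[20, 21, 26, 27], right=[]
  root=26; inorder splits into left=[20, 21], right=[27]
  root=27; inorder splits into left=[], right=[]
  root=20; inorder splits into left=[], right=[21]
  root=21; inorder splits into left=[], right=[]
Reconstructed level-order: [29, 26, 20, 27, 21]


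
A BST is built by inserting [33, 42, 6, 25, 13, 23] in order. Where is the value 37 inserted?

Starting tree (level order): [33, 6, 42, None, 25, None, None, 13, None, None, 23]
Insertion path: 33 -> 42
Result: insert 37 as left child of 42
Final tree (level order): [33, 6, 42, None, 25, 37, None, 13, None, None, None, None, 23]


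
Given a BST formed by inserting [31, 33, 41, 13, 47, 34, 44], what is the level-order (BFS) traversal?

Tree insertion order: [31, 33, 41, 13, 47, 34, 44]
Tree (level-order array): [31, 13, 33, None, None, None, 41, 34, 47, None, None, 44]
BFS from the root, enqueuing left then right child of each popped node:
  queue [31] -> pop 31, enqueue [13, 33], visited so far: [31]
  queue [13, 33] -> pop 13, enqueue [none], visited so far: [31, 13]
  queue [33] -> pop 33, enqueue [41], visited so far: [31, 13, 33]
  queue [41] -> pop 41, enqueue [34, 47], visited so far: [31, 13, 33, 41]
  queue [34, 47] -> pop 34, enqueue [none], visited so far: [31, 13, 33, 41, 34]
  queue [47] -> pop 47, enqueue [44], visited so far: [31, 13, 33, 41, 34, 47]
  queue [44] -> pop 44, enqueue [none], visited so far: [31, 13, 33, 41, 34, 47, 44]
Result: [31, 13, 33, 41, 34, 47, 44]


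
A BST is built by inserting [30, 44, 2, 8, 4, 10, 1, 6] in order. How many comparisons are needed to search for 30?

Search path for 30: 30
Found: True
Comparisons: 1


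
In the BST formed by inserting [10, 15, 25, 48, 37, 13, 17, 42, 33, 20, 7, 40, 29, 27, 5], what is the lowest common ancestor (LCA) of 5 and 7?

Tree insertion order: [10, 15, 25, 48, 37, 13, 17, 42, 33, 20, 7, 40, 29, 27, 5]
Tree (level-order array): [10, 7, 15, 5, None, 13, 25, None, None, None, None, 17, 48, None, 20, 37, None, None, None, 33, 42, 29, None, 40, None, 27]
In a BST, the LCA of p=5, q=7 is the first node v on the
root-to-leaf path with p <= v <= q (go left if both < v, right if both > v).
Walk from root:
  at 10: both 5 and 7 < 10, go left
  at 7: 5 <= 7 <= 7, this is the LCA
LCA = 7


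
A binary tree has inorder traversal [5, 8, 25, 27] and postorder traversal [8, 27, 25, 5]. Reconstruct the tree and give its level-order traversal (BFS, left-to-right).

Inorder:   [5, 8, 25, 27]
Postorder: [8, 27, 25, 5]
Algorithm: postorder visits root last, so walk postorder right-to-left;
each value is the root of the current inorder slice — split it at that
value, recurse on the right subtree first, then the left.
Recursive splits:
  root=5; inorder splits into left=[], right=[8, 25, 27]
  root=25; inorder splits into left=[8], right=[27]
  root=27; inorder splits into left=[], right=[]
  root=8; inorder splits into left=[], right=[]
Reconstructed level-order: [5, 25, 8, 27]


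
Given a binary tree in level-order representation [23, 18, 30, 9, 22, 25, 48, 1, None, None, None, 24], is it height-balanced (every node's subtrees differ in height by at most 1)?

Tree (level-order array): [23, 18, 30, 9, 22, 25, 48, 1, None, None, None, 24]
Definition: a tree is height-balanced if, at every node, |h(left) - h(right)| <= 1 (empty subtree has height -1).
Bottom-up per-node check:
  node 1: h_left=-1, h_right=-1, diff=0 [OK], height=0
  node 9: h_left=0, h_right=-1, diff=1 [OK], height=1
  node 22: h_left=-1, h_right=-1, diff=0 [OK], height=0
  node 18: h_left=1, h_right=0, diff=1 [OK], height=2
  node 24: h_left=-1, h_right=-1, diff=0 [OK], height=0
  node 25: h_left=0, h_right=-1, diff=1 [OK], height=1
  node 48: h_left=-1, h_right=-1, diff=0 [OK], height=0
  node 30: h_left=1, h_right=0, diff=1 [OK], height=2
  node 23: h_left=2, h_right=2, diff=0 [OK], height=3
All nodes satisfy the balance condition.
Result: Balanced


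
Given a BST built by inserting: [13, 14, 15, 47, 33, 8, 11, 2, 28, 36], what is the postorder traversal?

Tree insertion order: [13, 14, 15, 47, 33, 8, 11, 2, 28, 36]
Tree (level-order array): [13, 8, 14, 2, 11, None, 15, None, None, None, None, None, 47, 33, None, 28, 36]
Postorder traversal: [2, 11, 8, 28, 36, 33, 47, 15, 14, 13]


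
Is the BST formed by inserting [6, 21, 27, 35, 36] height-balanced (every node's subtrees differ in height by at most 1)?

Tree (level-order array): [6, None, 21, None, 27, None, 35, None, 36]
Definition: a tree is height-balanced if, at every node, |h(left) - h(right)| <= 1 (empty subtree has height -1).
Bottom-up per-node check:
  node 36: h_left=-1, h_right=-1, diff=0 [OK], height=0
  node 35: h_left=-1, h_right=0, diff=1 [OK], height=1
  node 27: h_left=-1, h_right=1, diff=2 [FAIL (|-1-1|=2 > 1)], height=2
  node 21: h_left=-1, h_right=2, diff=3 [FAIL (|-1-2|=3 > 1)], height=3
  node 6: h_left=-1, h_right=3, diff=4 [FAIL (|-1-3|=4 > 1)], height=4
Node 27 violates the condition: |-1 - 1| = 2 > 1.
Result: Not balanced


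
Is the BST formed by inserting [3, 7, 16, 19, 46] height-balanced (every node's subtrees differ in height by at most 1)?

Tree (level-order array): [3, None, 7, None, 16, None, 19, None, 46]
Definition: a tree is height-balanced if, at every node, |h(left) - h(right)| <= 1 (empty subtree has height -1).
Bottom-up per-node check:
  node 46: h_left=-1, h_right=-1, diff=0 [OK], height=0
  node 19: h_left=-1, h_right=0, diff=1 [OK], height=1
  node 16: h_left=-1, h_right=1, diff=2 [FAIL (|-1-1|=2 > 1)], height=2
  node 7: h_left=-1, h_right=2, diff=3 [FAIL (|-1-2|=3 > 1)], height=3
  node 3: h_left=-1, h_right=3, diff=4 [FAIL (|-1-3|=4 > 1)], height=4
Node 16 violates the condition: |-1 - 1| = 2 > 1.
Result: Not balanced


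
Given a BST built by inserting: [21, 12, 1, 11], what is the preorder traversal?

Tree insertion order: [21, 12, 1, 11]
Tree (level-order array): [21, 12, None, 1, None, None, 11]
Preorder traversal: [21, 12, 1, 11]


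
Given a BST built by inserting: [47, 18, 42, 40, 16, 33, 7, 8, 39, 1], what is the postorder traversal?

Tree insertion order: [47, 18, 42, 40, 16, 33, 7, 8, 39, 1]
Tree (level-order array): [47, 18, None, 16, 42, 7, None, 40, None, 1, 8, 33, None, None, None, None, None, None, 39]
Postorder traversal: [1, 8, 7, 16, 39, 33, 40, 42, 18, 47]


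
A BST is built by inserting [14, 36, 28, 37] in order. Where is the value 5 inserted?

Starting tree (level order): [14, None, 36, 28, 37]
Insertion path: 14
Result: insert 5 as left child of 14
Final tree (level order): [14, 5, 36, None, None, 28, 37]


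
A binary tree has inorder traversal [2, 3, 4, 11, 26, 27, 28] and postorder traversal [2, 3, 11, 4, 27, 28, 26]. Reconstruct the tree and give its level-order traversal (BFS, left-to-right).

Inorder:   [2, 3, 4, 11, 26, 27, 28]
Postorder: [2, 3, 11, 4, 27, 28, 26]
Algorithm: postorder visits root last, so walk postorder right-to-left;
each value is the root of the current inorder slice — split it at that
value, recurse on the right subtree first, then the left.
Recursive splits:
  root=26; inorder splits into left=[2, 3, 4, 11], right=[27, 28]
  root=28; inorder splits into left=[27], right=[]
  root=27; inorder splits into left=[], right=[]
  root=4; inorder splits into left=[2, 3], right=[11]
  root=11; inorder splits into left=[], right=[]
  root=3; inorder splits into left=[2], right=[]
  root=2; inorder splits into left=[], right=[]
Reconstructed level-order: [26, 4, 28, 3, 11, 27, 2]


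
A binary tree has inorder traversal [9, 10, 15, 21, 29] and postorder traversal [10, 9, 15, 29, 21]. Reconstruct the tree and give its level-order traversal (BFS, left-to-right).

Inorder:   [9, 10, 15, 21, 29]
Postorder: [10, 9, 15, 29, 21]
Algorithm: postorder visits root last, so walk postorder right-to-left;
each value is the root of the current inorder slice — split it at that
value, recurse on the right subtree first, then the left.
Recursive splits:
  root=21; inorder splits into left=[9, 10, 15], right=[29]
  root=29; inorder splits into left=[], right=[]
  root=15; inorder splits into left=[9, 10], right=[]
  root=9; inorder splits into left=[], right=[10]
  root=10; inorder splits into left=[], right=[]
Reconstructed level-order: [21, 15, 29, 9, 10]


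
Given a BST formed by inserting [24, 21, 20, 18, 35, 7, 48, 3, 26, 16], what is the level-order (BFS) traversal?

Tree insertion order: [24, 21, 20, 18, 35, 7, 48, 3, 26, 16]
Tree (level-order array): [24, 21, 35, 20, None, 26, 48, 18, None, None, None, None, None, 7, None, 3, 16]
BFS from the root, enqueuing left then right child of each popped node:
  queue [24] -> pop 24, enqueue [21, 35], visited so far: [24]
  queue [21, 35] -> pop 21, enqueue [20], visited so far: [24, 21]
  queue [35, 20] -> pop 35, enqueue [26, 48], visited so far: [24, 21, 35]
  queue [20, 26, 48] -> pop 20, enqueue [18], visited so far: [24, 21, 35, 20]
  queue [26, 48, 18] -> pop 26, enqueue [none], visited so far: [24, 21, 35, 20, 26]
  queue [48, 18] -> pop 48, enqueue [none], visited so far: [24, 21, 35, 20, 26, 48]
  queue [18] -> pop 18, enqueue [7], visited so far: [24, 21, 35, 20, 26, 48, 18]
  queue [7] -> pop 7, enqueue [3, 16], visited so far: [24, 21, 35, 20, 26, 48, 18, 7]
  queue [3, 16] -> pop 3, enqueue [none], visited so far: [24, 21, 35, 20, 26, 48, 18, 7, 3]
  queue [16] -> pop 16, enqueue [none], visited so far: [24, 21, 35, 20, 26, 48, 18, 7, 3, 16]
Result: [24, 21, 35, 20, 26, 48, 18, 7, 3, 16]


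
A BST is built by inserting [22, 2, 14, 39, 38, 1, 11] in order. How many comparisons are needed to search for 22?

Search path for 22: 22
Found: True
Comparisons: 1


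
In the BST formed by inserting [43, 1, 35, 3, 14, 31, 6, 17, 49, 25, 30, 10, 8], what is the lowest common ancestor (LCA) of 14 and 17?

Tree insertion order: [43, 1, 35, 3, 14, 31, 6, 17, 49, 25, 30, 10, 8]
Tree (level-order array): [43, 1, 49, None, 35, None, None, 3, None, None, 14, 6, 31, None, 10, 17, None, 8, None, None, 25, None, None, None, 30]
In a BST, the LCA of p=14, q=17 is the first node v on the
root-to-leaf path with p <= v <= q (go left if both < v, right if both > v).
Walk from root:
  at 43: both 14 and 17 < 43, go left
  at 1: both 14 and 17 > 1, go right
  at 35: both 14 and 17 < 35, go left
  at 3: both 14 and 17 > 3, go right
  at 14: 14 <= 14 <= 17, this is the LCA
LCA = 14


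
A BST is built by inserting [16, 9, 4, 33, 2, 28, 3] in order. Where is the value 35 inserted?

Starting tree (level order): [16, 9, 33, 4, None, 28, None, 2, None, None, None, None, 3]
Insertion path: 16 -> 33
Result: insert 35 as right child of 33
Final tree (level order): [16, 9, 33, 4, None, 28, 35, 2, None, None, None, None, None, None, 3]


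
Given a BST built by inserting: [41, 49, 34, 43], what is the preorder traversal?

Tree insertion order: [41, 49, 34, 43]
Tree (level-order array): [41, 34, 49, None, None, 43]
Preorder traversal: [41, 34, 49, 43]


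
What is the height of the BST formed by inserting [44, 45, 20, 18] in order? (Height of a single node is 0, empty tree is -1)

Insertion order: [44, 45, 20, 18]
Tree (level-order array): [44, 20, 45, 18]
Compute height bottom-up (empty subtree = -1):
  height(18) = 1 + max(-1, -1) = 0
  height(20) = 1 + max(0, -1) = 1
  height(45) = 1 + max(-1, -1) = 0
  height(44) = 1 + max(1, 0) = 2
Height = 2


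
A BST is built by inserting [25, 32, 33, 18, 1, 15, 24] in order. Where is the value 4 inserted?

Starting tree (level order): [25, 18, 32, 1, 24, None, 33, None, 15]
Insertion path: 25 -> 18 -> 1 -> 15
Result: insert 4 as left child of 15
Final tree (level order): [25, 18, 32, 1, 24, None, 33, None, 15, None, None, None, None, 4]


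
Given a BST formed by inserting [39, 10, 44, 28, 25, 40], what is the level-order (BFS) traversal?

Tree insertion order: [39, 10, 44, 28, 25, 40]
Tree (level-order array): [39, 10, 44, None, 28, 40, None, 25]
BFS from the root, enqueuing left then right child of each popped node:
  queue [39] -> pop 39, enqueue [10, 44], visited so far: [39]
  queue [10, 44] -> pop 10, enqueue [28], visited so far: [39, 10]
  queue [44, 28] -> pop 44, enqueue [40], visited so far: [39, 10, 44]
  queue [28, 40] -> pop 28, enqueue [25], visited so far: [39, 10, 44, 28]
  queue [40, 25] -> pop 40, enqueue [none], visited so far: [39, 10, 44, 28, 40]
  queue [25] -> pop 25, enqueue [none], visited so far: [39, 10, 44, 28, 40, 25]
Result: [39, 10, 44, 28, 40, 25]


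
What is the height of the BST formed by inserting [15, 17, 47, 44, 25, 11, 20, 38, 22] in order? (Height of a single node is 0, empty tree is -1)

Insertion order: [15, 17, 47, 44, 25, 11, 20, 38, 22]
Tree (level-order array): [15, 11, 17, None, None, None, 47, 44, None, 25, None, 20, 38, None, 22]
Compute height bottom-up (empty subtree = -1):
  height(11) = 1 + max(-1, -1) = 0
  height(22) = 1 + max(-1, -1) = 0
  height(20) = 1 + max(-1, 0) = 1
  height(38) = 1 + max(-1, -1) = 0
  height(25) = 1 + max(1, 0) = 2
  height(44) = 1 + max(2, -1) = 3
  height(47) = 1 + max(3, -1) = 4
  height(17) = 1 + max(-1, 4) = 5
  height(15) = 1 + max(0, 5) = 6
Height = 6


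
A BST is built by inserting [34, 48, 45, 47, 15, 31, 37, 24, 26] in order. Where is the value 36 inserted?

Starting tree (level order): [34, 15, 48, None, 31, 45, None, 24, None, 37, 47, None, 26]
Insertion path: 34 -> 48 -> 45 -> 37
Result: insert 36 as left child of 37
Final tree (level order): [34, 15, 48, None, 31, 45, None, 24, None, 37, 47, None, 26, 36]


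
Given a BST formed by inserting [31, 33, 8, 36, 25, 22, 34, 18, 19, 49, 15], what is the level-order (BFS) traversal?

Tree insertion order: [31, 33, 8, 36, 25, 22, 34, 18, 19, 49, 15]
Tree (level-order array): [31, 8, 33, None, 25, None, 36, 22, None, 34, 49, 18, None, None, None, None, None, 15, 19]
BFS from the root, enqueuing left then right child of each popped node:
  queue [31] -> pop 31, enqueue [8, 33], visited so far: [31]
  queue [8, 33] -> pop 8, enqueue [25], visited so far: [31, 8]
  queue [33, 25] -> pop 33, enqueue [36], visited so far: [31, 8, 33]
  queue [25, 36] -> pop 25, enqueue [22], visited so far: [31, 8, 33, 25]
  queue [36, 22] -> pop 36, enqueue [34, 49], visited so far: [31, 8, 33, 25, 36]
  queue [22, 34, 49] -> pop 22, enqueue [18], visited so far: [31, 8, 33, 25, 36, 22]
  queue [34, 49, 18] -> pop 34, enqueue [none], visited so far: [31, 8, 33, 25, 36, 22, 34]
  queue [49, 18] -> pop 49, enqueue [none], visited so far: [31, 8, 33, 25, 36, 22, 34, 49]
  queue [18] -> pop 18, enqueue [15, 19], visited so far: [31, 8, 33, 25, 36, 22, 34, 49, 18]
  queue [15, 19] -> pop 15, enqueue [none], visited so far: [31, 8, 33, 25, 36, 22, 34, 49, 18, 15]
  queue [19] -> pop 19, enqueue [none], visited so far: [31, 8, 33, 25, 36, 22, 34, 49, 18, 15, 19]
Result: [31, 8, 33, 25, 36, 22, 34, 49, 18, 15, 19]


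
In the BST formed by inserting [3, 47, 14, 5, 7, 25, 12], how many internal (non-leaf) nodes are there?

Tree built from: [3, 47, 14, 5, 7, 25, 12]
Tree (level-order array): [3, None, 47, 14, None, 5, 25, None, 7, None, None, None, 12]
Rule: An internal node has at least one child.
Per-node child counts:
  node 3: 1 child(ren)
  node 47: 1 child(ren)
  node 14: 2 child(ren)
  node 5: 1 child(ren)
  node 7: 1 child(ren)
  node 12: 0 child(ren)
  node 25: 0 child(ren)
Matching nodes: [3, 47, 14, 5, 7]
Count of internal (non-leaf) nodes: 5


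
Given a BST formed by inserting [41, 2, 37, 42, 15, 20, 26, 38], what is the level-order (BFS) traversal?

Tree insertion order: [41, 2, 37, 42, 15, 20, 26, 38]
Tree (level-order array): [41, 2, 42, None, 37, None, None, 15, 38, None, 20, None, None, None, 26]
BFS from the root, enqueuing left then right child of each popped node:
  queue [41] -> pop 41, enqueue [2, 42], visited so far: [41]
  queue [2, 42] -> pop 2, enqueue [37], visited so far: [41, 2]
  queue [42, 37] -> pop 42, enqueue [none], visited so far: [41, 2, 42]
  queue [37] -> pop 37, enqueue [15, 38], visited so far: [41, 2, 42, 37]
  queue [15, 38] -> pop 15, enqueue [20], visited so far: [41, 2, 42, 37, 15]
  queue [38, 20] -> pop 38, enqueue [none], visited so far: [41, 2, 42, 37, 15, 38]
  queue [20] -> pop 20, enqueue [26], visited so far: [41, 2, 42, 37, 15, 38, 20]
  queue [26] -> pop 26, enqueue [none], visited so far: [41, 2, 42, 37, 15, 38, 20, 26]
Result: [41, 2, 42, 37, 15, 38, 20, 26]


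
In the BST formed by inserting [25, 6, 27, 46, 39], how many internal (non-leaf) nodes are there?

Tree built from: [25, 6, 27, 46, 39]
Tree (level-order array): [25, 6, 27, None, None, None, 46, 39]
Rule: An internal node has at least one child.
Per-node child counts:
  node 25: 2 child(ren)
  node 6: 0 child(ren)
  node 27: 1 child(ren)
  node 46: 1 child(ren)
  node 39: 0 child(ren)
Matching nodes: [25, 27, 46]
Count of internal (non-leaf) nodes: 3


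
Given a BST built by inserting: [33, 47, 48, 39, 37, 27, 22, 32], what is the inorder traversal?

Tree insertion order: [33, 47, 48, 39, 37, 27, 22, 32]
Tree (level-order array): [33, 27, 47, 22, 32, 39, 48, None, None, None, None, 37]
Inorder traversal: [22, 27, 32, 33, 37, 39, 47, 48]


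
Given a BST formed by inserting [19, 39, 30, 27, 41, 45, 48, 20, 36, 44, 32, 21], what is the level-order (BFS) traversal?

Tree insertion order: [19, 39, 30, 27, 41, 45, 48, 20, 36, 44, 32, 21]
Tree (level-order array): [19, None, 39, 30, 41, 27, 36, None, 45, 20, None, 32, None, 44, 48, None, 21]
BFS from the root, enqueuing left then right child of each popped node:
  queue [19] -> pop 19, enqueue [39], visited so far: [19]
  queue [39] -> pop 39, enqueue [30, 41], visited so far: [19, 39]
  queue [30, 41] -> pop 30, enqueue [27, 36], visited so far: [19, 39, 30]
  queue [41, 27, 36] -> pop 41, enqueue [45], visited so far: [19, 39, 30, 41]
  queue [27, 36, 45] -> pop 27, enqueue [20], visited so far: [19, 39, 30, 41, 27]
  queue [36, 45, 20] -> pop 36, enqueue [32], visited so far: [19, 39, 30, 41, 27, 36]
  queue [45, 20, 32] -> pop 45, enqueue [44, 48], visited so far: [19, 39, 30, 41, 27, 36, 45]
  queue [20, 32, 44, 48] -> pop 20, enqueue [21], visited so far: [19, 39, 30, 41, 27, 36, 45, 20]
  queue [32, 44, 48, 21] -> pop 32, enqueue [none], visited so far: [19, 39, 30, 41, 27, 36, 45, 20, 32]
  queue [44, 48, 21] -> pop 44, enqueue [none], visited so far: [19, 39, 30, 41, 27, 36, 45, 20, 32, 44]
  queue [48, 21] -> pop 48, enqueue [none], visited so far: [19, 39, 30, 41, 27, 36, 45, 20, 32, 44, 48]
  queue [21] -> pop 21, enqueue [none], visited so far: [19, 39, 30, 41, 27, 36, 45, 20, 32, 44, 48, 21]
Result: [19, 39, 30, 41, 27, 36, 45, 20, 32, 44, 48, 21]
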